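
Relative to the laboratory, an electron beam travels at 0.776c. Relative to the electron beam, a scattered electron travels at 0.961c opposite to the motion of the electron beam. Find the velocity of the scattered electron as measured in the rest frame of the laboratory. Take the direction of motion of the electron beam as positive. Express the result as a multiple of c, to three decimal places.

With v = 0.776 and u' = -0.961 (in units of c),
u = (u' + v)/(1 + u'v/c²):
u = (-0.961 + 0.776) / (1 + (-0.961)·0.776) = -0.1850/0.2543 = -0.7276

-0.728c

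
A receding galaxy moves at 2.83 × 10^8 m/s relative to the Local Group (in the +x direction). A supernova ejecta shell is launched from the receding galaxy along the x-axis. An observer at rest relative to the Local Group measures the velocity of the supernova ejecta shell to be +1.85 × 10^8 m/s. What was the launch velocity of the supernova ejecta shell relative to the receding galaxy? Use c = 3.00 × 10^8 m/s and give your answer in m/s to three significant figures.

v = 0.943c, u = 0.617c.
Invert the composition law: u' = (u − v)/(1 − uv/c²).
u' = (0.617 − 0.943) / (1 − (0.617)(0.943)) = -0.3267/0.4183 = -0.7810.
u' = -0.7810 × 3.00 × 10^8 m/s.

-2.34 × 10^8 m/s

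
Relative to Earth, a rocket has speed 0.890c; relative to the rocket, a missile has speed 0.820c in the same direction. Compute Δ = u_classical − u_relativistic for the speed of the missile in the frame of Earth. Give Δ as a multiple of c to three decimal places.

Δ = 0.721c

Galilean: u_cl = 0.820 + 0.890 = 1.7100.
Relativistic: u_rel = (0.820 + 0.890) / (1 + 0.820·0.890) = 1.7100/1.7298 = 0.9886.
Δ = 1.7100 − 0.9886 = 0.7214.
(The classical prediction exceeds c; the relativistic result does not.)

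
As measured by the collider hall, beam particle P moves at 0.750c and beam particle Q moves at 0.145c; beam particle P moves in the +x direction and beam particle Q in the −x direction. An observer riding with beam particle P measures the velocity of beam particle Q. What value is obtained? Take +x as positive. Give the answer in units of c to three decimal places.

β_A = 0.750, β_B = -0.145.
Transform to A's frame with the inverse velocity-addition law: u' = (u − v)/(1 − uv/c²), taking u = β_B and v = β_A.
u' = (-0.145 − 0.750) / (1 − (0.750)(-0.145)) = -0.8950/1.1087 = -0.8072.

-0.807c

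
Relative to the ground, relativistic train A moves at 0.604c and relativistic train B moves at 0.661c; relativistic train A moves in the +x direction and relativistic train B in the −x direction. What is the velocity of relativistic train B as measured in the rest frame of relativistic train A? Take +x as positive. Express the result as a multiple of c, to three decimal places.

β_A = 0.604, β_B = -0.661.
Transform to A's frame with the inverse velocity-addition law: u' = (u − v)/(1 − uv/c²), taking u = β_B and v = β_A.
u' = (-0.661 − 0.604) / (1 − (0.604)(-0.661)) = -1.2650/1.3992 = -0.9041.

-0.904c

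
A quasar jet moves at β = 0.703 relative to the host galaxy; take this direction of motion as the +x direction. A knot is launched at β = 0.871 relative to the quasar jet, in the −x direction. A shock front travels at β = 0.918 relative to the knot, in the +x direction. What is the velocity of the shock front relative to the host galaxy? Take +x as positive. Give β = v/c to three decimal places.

β = +0.805

Apply u = (u' + v)/(1 + u'v/c²) successively, working outward toward the host galaxy.
Start: velocity of the quasar jet relative to the host galaxy = 0.7030c.
Compose with the knot (u' = -0.871 in the quasar jet frame): u_1 = (-0.871 + 0.703) / (1 + (-0.871)·0.703) = -0.1680/0.3877 = -0.4333.
Compose with the shock front (u' = 0.918 in the knot frame): u_2 = (0.918 + (-0.433)) / (1 + 0.918·(-0.433)) = 0.4847/0.6022 = 0.8048.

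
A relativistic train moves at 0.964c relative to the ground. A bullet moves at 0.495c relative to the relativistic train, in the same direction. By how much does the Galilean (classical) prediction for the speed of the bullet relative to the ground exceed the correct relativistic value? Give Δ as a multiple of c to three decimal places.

Δ = 0.471c

Galilean: u_cl = 0.495 + 0.964 = 1.4590.
Relativistic: u_rel = (0.495 + 0.964) / (1 + 0.495·0.964) = 1.4590/1.4772 = 0.9877.
Δ = 1.4590 − 0.9877 = 0.4713.
(The classical prediction exceeds c; the relativistic result does not.)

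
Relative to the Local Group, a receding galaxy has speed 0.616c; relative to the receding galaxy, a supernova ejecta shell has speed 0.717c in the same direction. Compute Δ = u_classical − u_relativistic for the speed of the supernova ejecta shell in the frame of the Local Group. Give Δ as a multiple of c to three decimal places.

Galilean: u_cl = 0.717 + 0.616 = 1.3330.
Relativistic: u_rel = (0.717 + 0.616) / (1 + 0.717·0.616) = 1.3330/1.4417 = 0.9246.
Δ = 1.3330 − 0.9246 = 0.4084.
(The classical prediction exceeds c; the relativistic result does not.)

Δ = 0.408c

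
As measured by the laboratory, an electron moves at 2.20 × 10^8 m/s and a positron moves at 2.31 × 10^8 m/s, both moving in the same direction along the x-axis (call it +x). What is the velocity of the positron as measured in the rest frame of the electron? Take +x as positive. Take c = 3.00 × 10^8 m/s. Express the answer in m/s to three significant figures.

β_A = 0.733, β_B = 0.770 (dividing each by c = 3.00 × 10^8 m/s).
Transform to A's frame with the inverse velocity-addition law: u' = (u − v)/(1 − uv/c²), taking u = β_B and v = β_A.
u' = (0.770 − 0.733) / (1 − (0.733)(0.770)) = 0.0367/0.4353 = 0.0842.
u' = 0.0842 × 3.00 × 10^8 m/s.

+2.53 × 10^7 m/s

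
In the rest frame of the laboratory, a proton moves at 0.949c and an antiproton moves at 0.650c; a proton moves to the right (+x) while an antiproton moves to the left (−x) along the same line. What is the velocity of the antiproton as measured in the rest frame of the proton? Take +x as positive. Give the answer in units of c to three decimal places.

β_A = 0.949, β_B = -0.650.
Transform to A's frame with the inverse velocity-addition law: u' = (u − v)/(1 − uv/c²), taking u = β_B and v = β_A.
u' = (-0.650 − 0.949) / (1 − (0.949)(-0.650)) = -1.5990/1.6168 = -0.9890.

-0.989c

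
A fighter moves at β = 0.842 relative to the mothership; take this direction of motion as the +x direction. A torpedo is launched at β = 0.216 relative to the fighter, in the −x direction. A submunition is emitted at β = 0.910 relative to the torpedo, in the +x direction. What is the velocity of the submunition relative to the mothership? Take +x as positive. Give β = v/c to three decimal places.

β = +0.988

Apply u = (u' + v)/(1 + u'v/c²) successively, working outward toward the mothership.
Start: velocity of the fighter relative to the mothership = 0.8420c.
Compose with the torpedo (u' = -0.216 in the fighter frame): u_1 = (-0.216 + 0.842) / (1 + (-0.216)·0.842) = 0.6260/0.8181 = 0.7652.
Compose with the submunition (u' = 0.910 in the torpedo frame): u_2 = (0.910 + 0.765) / (1 + 0.910·0.765) = 1.6752/1.6963 = 0.9875.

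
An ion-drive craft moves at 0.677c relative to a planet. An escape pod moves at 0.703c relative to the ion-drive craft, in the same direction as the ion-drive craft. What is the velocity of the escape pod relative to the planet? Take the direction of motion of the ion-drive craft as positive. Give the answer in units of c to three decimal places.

0.935c

With v = 0.677 and u' = 0.703 (in units of c),
u = (u' + v)/(1 + u'v/c²):
u = (0.703 + 0.677) / (1 + 0.703·0.677) = 1.3800/1.4759 = 0.9350
(Galilean addition would give +1.380c, exceeding c.)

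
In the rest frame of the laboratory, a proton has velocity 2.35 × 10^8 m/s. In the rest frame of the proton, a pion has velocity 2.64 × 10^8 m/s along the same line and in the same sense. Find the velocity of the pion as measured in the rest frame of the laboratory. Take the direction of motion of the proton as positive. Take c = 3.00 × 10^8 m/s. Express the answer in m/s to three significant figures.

In units of c (dividing by 3.00 × 10^8 m/s): v = 0.783, u' = 0.880.
u = (u' + v)/(1 + u'v/c²):
u = (0.880 + 0.783) / (1 + 0.880·0.783) = 1.6633/1.6893 = 0.9846
Converting back: u = 0.9846 × 3.00 × 10^8 m/s.

2.95 × 10^8 m/s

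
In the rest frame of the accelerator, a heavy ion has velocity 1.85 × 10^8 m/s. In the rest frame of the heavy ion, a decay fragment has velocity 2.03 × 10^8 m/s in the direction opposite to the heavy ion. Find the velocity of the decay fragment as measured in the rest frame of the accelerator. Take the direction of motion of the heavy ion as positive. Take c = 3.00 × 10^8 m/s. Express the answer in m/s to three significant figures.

In units of c (dividing by 3.00 × 10^8 m/s): v = 0.617, u' = -0.677.
u = (u' + v)/(1 + u'v/c²):
u = (-0.677 + 0.617) / (1 + (-0.677)·0.617) = -0.0600/0.5827 = -0.1030
(Galilean addition would give -0.060c.)
Converting back: u = -0.1030 × 3.00 × 10^8 m/s.

-3.09 × 10^7 m/s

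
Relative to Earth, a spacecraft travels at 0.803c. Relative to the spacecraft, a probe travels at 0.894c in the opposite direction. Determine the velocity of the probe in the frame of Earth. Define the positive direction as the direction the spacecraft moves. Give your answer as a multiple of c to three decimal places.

-0.323c

With v = 0.803 and u' = -0.894 (in units of c),
u = (u' + v)/(1 + u'v/c²):
u = (-0.894 + 0.803) / (1 + (-0.894)·0.803) = -0.0910/0.2821 = -0.3226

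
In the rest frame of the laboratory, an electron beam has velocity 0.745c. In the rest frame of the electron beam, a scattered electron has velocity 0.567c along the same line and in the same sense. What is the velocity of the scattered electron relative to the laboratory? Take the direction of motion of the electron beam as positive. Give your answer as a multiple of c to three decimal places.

0.922c

With v = 0.745 and u' = 0.567 (in units of c),
u = (u' + v)/(1 + u'v/c²):
u = (0.567 + 0.745) / (1 + 0.567·0.745) = 1.3120/1.4224 = 0.9224
(Galilean addition would give +1.312c, exceeding c.)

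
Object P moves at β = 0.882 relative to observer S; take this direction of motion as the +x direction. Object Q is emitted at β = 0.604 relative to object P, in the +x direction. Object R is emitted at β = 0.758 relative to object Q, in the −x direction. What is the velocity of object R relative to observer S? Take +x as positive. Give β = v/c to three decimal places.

β = +0.798

Apply u = (u' + v)/(1 + u'v/c²) successively, working outward toward observer S.
Start: velocity of object P relative to observer S = 0.8820c.
Compose with object Q (u' = 0.604 in object P frame): u_1 = (0.604 + 0.882) / (1 + 0.604·0.882) = 1.4860/1.5327 = 0.9695.
Compose with object R (u' = -0.758 in object Q frame): u_2 = (-0.758 + 0.970) / (1 + (-0.758)·0.970) = 0.2115/0.2651 = 0.7978.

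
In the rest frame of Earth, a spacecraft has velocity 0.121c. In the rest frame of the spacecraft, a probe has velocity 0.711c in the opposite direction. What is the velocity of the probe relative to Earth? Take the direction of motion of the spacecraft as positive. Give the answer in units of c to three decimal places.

-0.646c

With v = 0.121 and u' = -0.711 (in units of c),
u = (u' + v)/(1 + u'v/c²):
u = (-0.711 + 0.121) / (1 + (-0.711)·0.121) = -0.5900/0.9140 = -0.6455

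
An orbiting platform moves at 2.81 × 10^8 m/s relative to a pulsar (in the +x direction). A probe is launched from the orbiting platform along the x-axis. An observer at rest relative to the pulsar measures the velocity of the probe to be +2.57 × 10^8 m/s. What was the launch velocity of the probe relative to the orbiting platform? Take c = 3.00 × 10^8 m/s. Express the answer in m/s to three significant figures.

v = 0.937c, u = 0.857c.
Invert the composition law: u' = (u − v)/(1 − uv/c²).
u' = (0.857 − 0.937) / (1 − (0.857)(0.937)) = -0.0800/0.1976 = -0.4049.
u' = -0.4049 × 3.00 × 10^8 m/s.

-1.21 × 10^8 m/s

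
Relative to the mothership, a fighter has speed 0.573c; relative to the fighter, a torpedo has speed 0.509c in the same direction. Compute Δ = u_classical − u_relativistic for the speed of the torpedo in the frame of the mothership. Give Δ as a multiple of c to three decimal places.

Galilean: u_cl = 0.509 + 0.573 = 1.0820.
Relativistic: u_rel = (0.509 + 0.573) / (1 + 0.509·0.573) = 1.0820/1.2917 = 0.8377.
Δ = 1.0820 − 0.8377 = 0.2443.
(The classical prediction exceeds c; the relativistic result does not.)

Δ = 0.244c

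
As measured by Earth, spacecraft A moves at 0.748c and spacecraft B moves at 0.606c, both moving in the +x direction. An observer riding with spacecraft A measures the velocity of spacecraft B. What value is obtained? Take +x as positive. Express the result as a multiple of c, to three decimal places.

-0.260c

β_A = 0.748, β_B = 0.606.
Transform to A's frame with the inverse velocity-addition law: u' = (u − v)/(1 − uv/c²), taking u = β_B and v = β_A.
u' = (0.606 − 0.748) / (1 − (0.748)(0.606)) = -0.1420/0.5467 = -0.2597.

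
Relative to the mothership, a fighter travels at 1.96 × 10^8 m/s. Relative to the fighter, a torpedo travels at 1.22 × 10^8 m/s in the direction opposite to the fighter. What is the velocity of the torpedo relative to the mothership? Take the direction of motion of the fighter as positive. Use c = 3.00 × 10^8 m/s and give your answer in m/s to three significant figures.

In units of c (dividing by 3.00 × 10^8 m/s): v = 0.653, u' = -0.407.
u = (u' + v)/(1 + u'v/c²):
u = (-0.407 + 0.653) / (1 + (-0.407)·0.653) = 0.2467/0.7343 = 0.3359
Converting back: u = 0.3359 × 3.00 × 10^8 m/s.

+1.01 × 10^8 m/s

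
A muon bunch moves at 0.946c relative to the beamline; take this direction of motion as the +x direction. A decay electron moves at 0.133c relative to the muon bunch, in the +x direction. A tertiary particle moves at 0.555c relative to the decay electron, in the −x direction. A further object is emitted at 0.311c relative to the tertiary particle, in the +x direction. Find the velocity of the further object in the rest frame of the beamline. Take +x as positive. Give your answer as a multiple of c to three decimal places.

+0.925c

Apply u = (u' + v)/(1 + u'v/c²) successively, working outward toward the beamline.
Start: velocity of the muon bunch relative to the beamline = 0.9460c.
Compose with the decay electron (u' = 0.133 in the muon bunch frame): u_1 = (0.133 + 0.946) / (1 + 0.133·0.946) = 1.0790/1.1258 = 0.9584.
Compose with the tertiary particle (u' = -0.555 in the decay electron frame): u_2 = (-0.555 + 0.958) / (1 + (-0.555)·0.958) = 0.4034/0.4681 = 0.8618.
Compose with the further object (u' = 0.311 in the tertiary particle frame): u_3 = (0.311 + 0.862) / (1 + 0.311·0.862) = 1.1728/1.2680 = 0.9249.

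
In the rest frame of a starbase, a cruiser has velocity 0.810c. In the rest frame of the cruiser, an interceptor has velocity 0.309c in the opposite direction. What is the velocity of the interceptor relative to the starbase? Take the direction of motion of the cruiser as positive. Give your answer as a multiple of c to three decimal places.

+0.668c

With v = 0.810 and u' = -0.309 (in units of c),
u = (u' + v)/(1 + u'v/c²):
u = (-0.309 + 0.810) / (1 + (-0.309)·0.810) = 0.5010/0.7497 = 0.6683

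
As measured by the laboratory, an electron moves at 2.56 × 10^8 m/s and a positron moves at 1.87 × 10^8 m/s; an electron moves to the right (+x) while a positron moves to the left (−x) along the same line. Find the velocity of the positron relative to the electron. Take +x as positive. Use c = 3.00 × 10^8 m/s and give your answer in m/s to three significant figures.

β_A = 0.853, β_B = -0.623 (dividing each by c = 3.00 × 10^8 m/s).
Transform to A's frame with the inverse velocity-addition law: u' = (u − v)/(1 − uv/c²), taking u = β_B and v = β_A.
u' = (-0.623 − 0.853) / (1 − (0.853)(-0.623)) = -1.4767/1.5319 = -0.9639.
u' = -0.9639 × 3.00 × 10^8 m/s.

-2.89 × 10^8 m/s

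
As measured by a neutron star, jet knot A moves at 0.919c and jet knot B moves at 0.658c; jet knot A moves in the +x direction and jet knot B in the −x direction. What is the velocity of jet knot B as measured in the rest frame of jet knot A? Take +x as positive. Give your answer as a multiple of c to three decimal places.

β_A = 0.919, β_B = -0.658.
Transform to A's frame with the inverse velocity-addition law: u' = (u − v)/(1 − uv/c²), taking u = β_B and v = β_A.
u' = (-0.658 − 0.919) / (1 − (0.919)(-0.658)) = -1.5770/1.6047 = -0.9827.

-0.983c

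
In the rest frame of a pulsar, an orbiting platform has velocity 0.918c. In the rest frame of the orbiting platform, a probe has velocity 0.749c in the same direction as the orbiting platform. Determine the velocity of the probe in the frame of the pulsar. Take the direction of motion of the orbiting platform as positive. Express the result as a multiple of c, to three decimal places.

With v = 0.918 and u' = 0.749 (in units of c),
u = (u' + v)/(1 + u'v/c²):
u = (0.749 + 0.918) / (1 + 0.749·0.918) = 1.6670/1.6876 = 0.9878

0.988c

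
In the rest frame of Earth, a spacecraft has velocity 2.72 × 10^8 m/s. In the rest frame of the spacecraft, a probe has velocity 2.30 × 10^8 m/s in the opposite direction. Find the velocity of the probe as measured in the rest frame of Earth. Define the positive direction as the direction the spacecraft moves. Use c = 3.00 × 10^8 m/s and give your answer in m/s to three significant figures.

+1.38 × 10^8 m/s

In units of c (dividing by 3.00 × 10^8 m/s): v = 0.907, u' = -0.767.
u = (u' + v)/(1 + u'v/c²):
u = (-0.767 + 0.907) / (1 + (-0.767)·0.907) = 0.1400/0.3049 = 0.4592
Converting back: u = 0.4592 × 3.00 × 10^8 m/s.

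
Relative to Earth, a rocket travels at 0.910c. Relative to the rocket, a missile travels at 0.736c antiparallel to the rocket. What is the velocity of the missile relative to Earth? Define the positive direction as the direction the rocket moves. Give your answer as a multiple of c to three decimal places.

+0.527c

With v = 0.910 and u' = -0.736 (in units of c),
u = (u' + v)/(1 + u'v/c²):
u = (-0.736 + 0.910) / (1 + (-0.736)·0.910) = 0.1740/0.3302 = 0.5269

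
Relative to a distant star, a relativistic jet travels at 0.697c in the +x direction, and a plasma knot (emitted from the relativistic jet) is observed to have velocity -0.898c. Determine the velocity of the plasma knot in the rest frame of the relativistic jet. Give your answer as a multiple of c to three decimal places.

-0.981c

Invert the composition law: u' = (u − v)/(1 − uv/c²).
u' = (-0.898 − 0.697) / (1 − (-0.898)(0.697)) = -1.5950/1.6259 = -0.9810.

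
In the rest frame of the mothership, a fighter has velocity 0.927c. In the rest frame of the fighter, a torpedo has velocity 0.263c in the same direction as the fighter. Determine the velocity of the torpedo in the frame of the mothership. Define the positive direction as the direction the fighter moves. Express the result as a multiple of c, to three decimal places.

With v = 0.927 and u' = 0.263 (in units of c),
u = (u' + v)/(1 + u'v/c²):
u = (0.263 + 0.927) / (1 + 0.263·0.927) = 1.1900/1.2438 = 0.9567
(Galilean addition would give +1.190c, exceeding c.)

0.957c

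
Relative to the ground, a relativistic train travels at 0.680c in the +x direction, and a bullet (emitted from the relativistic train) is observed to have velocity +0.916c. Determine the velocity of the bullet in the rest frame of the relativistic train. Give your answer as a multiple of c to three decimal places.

Invert the composition law: u' = (u − v)/(1 − uv/c²).
u' = (0.916 − 0.680) / (1 − (0.916)(0.680)) = 0.2360/0.3771 = 0.6258.

+0.626c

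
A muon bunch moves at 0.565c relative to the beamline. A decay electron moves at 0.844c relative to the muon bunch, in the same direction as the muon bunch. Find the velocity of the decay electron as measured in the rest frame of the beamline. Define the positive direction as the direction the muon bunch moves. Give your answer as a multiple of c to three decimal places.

0.954c

With v = 0.565 and u' = 0.844 (in units of c),
u = (u' + v)/(1 + u'v/c²):
u = (0.844 + 0.565) / (1 + 0.844·0.565) = 1.4090/1.4769 = 0.9541
(Galilean addition would give +1.409c, exceeding c.)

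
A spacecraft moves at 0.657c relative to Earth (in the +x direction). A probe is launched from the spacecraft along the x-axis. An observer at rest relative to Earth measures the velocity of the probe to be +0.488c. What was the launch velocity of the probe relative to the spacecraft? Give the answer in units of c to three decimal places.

Invert the composition law: u' = (u − v)/(1 − uv/c²).
u' = (0.488 − 0.657) / (1 − (0.488)(0.657)) = -0.1690/0.6794 = -0.2488.

-0.249c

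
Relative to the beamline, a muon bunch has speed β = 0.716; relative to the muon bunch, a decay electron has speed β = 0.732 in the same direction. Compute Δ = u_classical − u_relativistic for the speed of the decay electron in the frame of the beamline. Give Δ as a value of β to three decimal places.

Δ = 0.498

Galilean: u_cl = 0.732 + 0.716 = 1.4480.
Relativistic: u_rel = (0.732 + 0.716) / (1 + 0.732·0.716) = 1.4480/1.5241 = 0.9501.
Δ = 1.4480 − 0.9501 = 0.4979.
(The classical prediction exceeds c; the relativistic result does not.)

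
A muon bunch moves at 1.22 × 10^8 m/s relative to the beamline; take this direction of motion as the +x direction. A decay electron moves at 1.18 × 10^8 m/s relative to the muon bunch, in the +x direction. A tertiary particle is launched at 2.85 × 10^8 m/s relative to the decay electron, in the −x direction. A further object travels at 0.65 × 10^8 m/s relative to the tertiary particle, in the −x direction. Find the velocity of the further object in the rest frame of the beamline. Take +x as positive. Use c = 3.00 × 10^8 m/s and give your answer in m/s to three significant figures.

-2.51 × 10^8 m/s

Apply u = (u' + v)/(1 + u'v/c²) successively, working outward toward the beamline.
(Dividing each given speed by c = 3.00 × 10^8 m/s to work in units of c.)
Start: velocity of the muon bunch relative to the beamline = 0.4067c.
Compose with the decay electron (u' = 0.393 in the muon bunch frame): u_1 = (0.393 + 0.407) / (1 + 0.393·0.407) = 0.8000/1.1600 = 0.6897.
Compose with the tertiary particle (u' = -0.950 in the decay electron frame): u_2 = (-0.950 + 0.690) / (1 + (-0.950)·0.690) = -0.2603/0.3448 = -0.7550.
Compose with the further object (u' = -0.217 in the tertiary particle frame): u_3 = (-0.217 + (-0.755)) / (1 + (-0.217)·(-0.755)) = -0.9716/1.1636 = -0.8350.
So u = -0.8350 × 3.00 × 10^8 m/s.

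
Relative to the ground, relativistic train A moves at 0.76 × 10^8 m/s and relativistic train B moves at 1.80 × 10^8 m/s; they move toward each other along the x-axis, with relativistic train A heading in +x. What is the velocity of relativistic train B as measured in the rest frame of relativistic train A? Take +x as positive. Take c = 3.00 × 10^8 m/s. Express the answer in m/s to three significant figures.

β_A = 0.253, β_B = -0.600 (dividing each by c = 3.00 × 10^8 m/s).
Transform to A's frame with the inverse velocity-addition law: u' = (u − v)/(1 − uv/c²), taking u = β_B and v = β_A.
u' = (-0.600 − 0.253) / (1 − (0.253)(-0.600)) = -0.8533/1.1520 = -0.7407.
u' = -0.7407 × 3.00 × 10^8 m/s.

-2.22 × 10^8 m/s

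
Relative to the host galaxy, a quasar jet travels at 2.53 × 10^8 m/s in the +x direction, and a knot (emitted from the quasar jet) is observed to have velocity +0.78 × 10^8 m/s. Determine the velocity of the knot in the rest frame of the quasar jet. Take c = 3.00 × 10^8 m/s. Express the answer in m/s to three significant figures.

v = 0.843c, u = 0.260c.
Invert the composition law: u' = (u − v)/(1 − uv/c²).
u' = (0.260 − 0.843) / (1 − (0.260)(0.843)) = -0.5833/0.7807 = -0.7472.
u' = -0.7472 × 3.00 × 10^8 m/s.

-2.24 × 10^8 m/s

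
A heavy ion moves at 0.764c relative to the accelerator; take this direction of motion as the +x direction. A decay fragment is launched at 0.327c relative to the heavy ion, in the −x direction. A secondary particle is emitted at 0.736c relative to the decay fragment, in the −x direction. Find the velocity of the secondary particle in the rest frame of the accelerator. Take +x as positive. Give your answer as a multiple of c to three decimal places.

Apply u = (u' + v)/(1 + u'v/c²) successively, working outward toward the accelerator.
Start: velocity of the heavy ion relative to the accelerator = 0.7640c.
Compose with the decay fragment (u' = -0.327 in the heavy ion frame): u_1 = (-0.327 + 0.764) / (1 + (-0.327)·0.764) = 0.4370/0.7502 = 0.5825.
Compose with the secondary particle (u' = -0.736 in the decay fragment frame): u_2 = (-0.736 + 0.583) / (1 + (-0.736)·0.583) = -0.1535/0.5713 = -0.2686.

-0.269c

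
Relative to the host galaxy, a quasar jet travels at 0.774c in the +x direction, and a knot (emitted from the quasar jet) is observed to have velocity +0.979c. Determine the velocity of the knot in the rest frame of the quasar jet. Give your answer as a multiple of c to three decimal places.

Invert the composition law: u' = (u − v)/(1 − uv/c²).
u' = (0.979 − 0.774) / (1 − (0.979)(0.774)) = 0.2050/0.2423 = 0.8462.

+0.846c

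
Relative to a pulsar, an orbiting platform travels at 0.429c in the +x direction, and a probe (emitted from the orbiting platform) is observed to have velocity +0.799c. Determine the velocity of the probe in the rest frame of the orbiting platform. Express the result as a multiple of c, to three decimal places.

+0.563c

Invert the composition law: u' = (u − v)/(1 − uv/c²).
u' = (0.799 − 0.429) / (1 − (0.799)(0.429)) = 0.3700/0.6572 = 0.5630.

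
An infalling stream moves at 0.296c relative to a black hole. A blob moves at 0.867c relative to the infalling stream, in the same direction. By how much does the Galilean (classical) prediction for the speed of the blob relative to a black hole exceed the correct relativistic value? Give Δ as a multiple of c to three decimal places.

Δ = 0.238c

Galilean: u_cl = 0.867 + 0.296 = 1.1630.
Relativistic: u_rel = (0.867 + 0.296) / (1 + 0.867·0.296) = 1.1630/1.2566 = 0.9255.
Δ = 1.1630 − 0.9255 = 0.2375.
(The classical prediction exceeds c; the relativistic result does not.)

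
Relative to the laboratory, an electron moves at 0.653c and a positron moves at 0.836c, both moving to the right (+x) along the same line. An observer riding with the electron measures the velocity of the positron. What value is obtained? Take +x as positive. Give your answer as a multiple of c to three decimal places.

+0.403c

β_A = 0.653, β_B = 0.836.
Transform to A's frame with the inverse velocity-addition law: u' = (u − v)/(1 − uv/c²), taking u = β_B and v = β_A.
u' = (0.836 − 0.653) / (1 − (0.653)(0.836)) = 0.1830/0.4541 = 0.4030.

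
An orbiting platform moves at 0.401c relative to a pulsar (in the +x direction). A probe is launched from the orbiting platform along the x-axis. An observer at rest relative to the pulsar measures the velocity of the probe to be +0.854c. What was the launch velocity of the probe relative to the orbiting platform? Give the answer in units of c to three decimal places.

Invert the composition law: u' = (u − v)/(1 − uv/c²).
u' = (0.854 − 0.401) / (1 − (0.854)(0.401)) = 0.4530/0.6575 = 0.6889.

+0.689c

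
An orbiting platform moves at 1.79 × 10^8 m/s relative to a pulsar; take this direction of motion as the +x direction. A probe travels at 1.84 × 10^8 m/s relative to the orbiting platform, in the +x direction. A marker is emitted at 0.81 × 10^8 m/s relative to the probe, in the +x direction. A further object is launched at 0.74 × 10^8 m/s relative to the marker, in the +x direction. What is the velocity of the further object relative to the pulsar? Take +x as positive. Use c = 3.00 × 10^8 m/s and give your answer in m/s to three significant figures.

Apply u = (u' + v)/(1 + u'v/c²) successively, working outward toward the pulsar.
(Dividing each given speed by c = 3.00 × 10^8 m/s to work in units of c.)
Start: velocity of the orbiting platform relative to the pulsar = 0.5967c.
Compose with the probe (u' = 0.613 in the orbiting platform frame): u_1 = (0.613 + 0.597) / (1 + 0.613·0.597) = 1.2100/1.3660 = 0.8858.
Compose with the marker (u' = 0.270 in the probe frame): u_2 = (0.270 + 0.886) / (1 + 0.270·0.886) = 1.1558/1.2392 = 0.9327.
Compose with the further object (u' = 0.247 in the marker frame): u_3 = (0.247 + 0.933) / (1 + 0.247·0.933) = 1.1794/1.2301 = 0.9588.
So u = 0.9588 × 3.00 × 10^8 m/s.

2.88 × 10^8 m/s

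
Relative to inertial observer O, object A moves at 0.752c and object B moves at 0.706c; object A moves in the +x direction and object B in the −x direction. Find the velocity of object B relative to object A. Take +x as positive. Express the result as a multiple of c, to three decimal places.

-0.952c

β_A = 0.752, β_B = -0.706.
Transform to A's frame with the inverse velocity-addition law: u' = (u − v)/(1 − uv/c²), taking u = β_B and v = β_A.
u' = (-0.706 − 0.752) / (1 − (0.752)(-0.706)) = -1.4580/1.5309 = -0.9524.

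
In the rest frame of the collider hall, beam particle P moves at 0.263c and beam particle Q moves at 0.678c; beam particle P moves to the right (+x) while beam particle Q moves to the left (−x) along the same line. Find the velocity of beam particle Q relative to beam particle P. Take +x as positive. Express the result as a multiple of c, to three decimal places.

-0.799c

β_A = 0.263, β_B = -0.678.
Transform to A's frame with the inverse velocity-addition law: u' = (u − v)/(1 − uv/c²), taking u = β_B and v = β_A.
u' = (-0.678 − 0.263) / (1 − (0.263)(-0.678)) = -0.9410/1.1783 = -0.7986.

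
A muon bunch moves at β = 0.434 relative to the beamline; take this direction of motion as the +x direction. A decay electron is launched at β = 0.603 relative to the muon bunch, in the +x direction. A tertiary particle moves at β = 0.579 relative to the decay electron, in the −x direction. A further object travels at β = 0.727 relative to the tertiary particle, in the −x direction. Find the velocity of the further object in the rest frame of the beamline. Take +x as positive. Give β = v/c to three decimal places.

Apply u = (u' + v)/(1 + u'v/c²) successively, working outward toward the beamline.
Start: velocity of the muon bunch relative to the beamline = 0.4340c.
Compose with the decay electron (u' = 0.603 in the muon bunch frame): u_1 = (0.603 + 0.434) / (1 + 0.603·0.434) = 1.0370/1.2617 = 0.8219.
Compose with the tertiary particle (u' = -0.579 in the decay electron frame): u_2 = (-0.579 + 0.822) / (1 + (-0.579)·0.822) = 0.2429/0.5241 = 0.4635.
Compose with the further object (u' = -0.727 in the tertiary particle frame): u_3 = (-0.727 + 0.463) / (1 + (-0.727)·0.463) = -0.2635/0.6631 = -0.3975.

β = -0.397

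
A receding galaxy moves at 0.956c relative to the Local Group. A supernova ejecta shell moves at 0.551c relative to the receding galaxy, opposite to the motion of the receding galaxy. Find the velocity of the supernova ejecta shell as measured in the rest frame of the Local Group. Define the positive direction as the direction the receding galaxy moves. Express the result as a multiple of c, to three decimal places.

+0.856c

With v = 0.956 and u' = -0.551 (in units of c),
u = (u' + v)/(1 + u'v/c²):
u = (-0.551 + 0.956) / (1 + (-0.551)·0.956) = 0.4050/0.4732 = 0.8558
(Galilean addition would give +0.405c.)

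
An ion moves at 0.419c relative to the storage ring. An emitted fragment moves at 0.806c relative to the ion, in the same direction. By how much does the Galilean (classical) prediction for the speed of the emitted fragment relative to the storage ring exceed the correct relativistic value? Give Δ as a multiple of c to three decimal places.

Galilean: u_cl = 0.806 + 0.419 = 1.2250.
Relativistic: u_rel = (0.806 + 0.419) / (1 + 0.806·0.419) = 1.2250/1.3377 = 0.9157.
Δ = 1.2250 − 0.9157 = 0.3093.
(The classical prediction exceeds c; the relativistic result does not.)

Δ = 0.309c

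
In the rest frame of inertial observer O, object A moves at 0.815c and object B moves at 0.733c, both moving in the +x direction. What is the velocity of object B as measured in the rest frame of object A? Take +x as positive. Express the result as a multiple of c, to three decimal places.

-0.204c

β_A = 0.815, β_B = 0.733.
Transform to A's frame with the inverse velocity-addition law: u' = (u − v)/(1 − uv/c²), taking u = β_B and v = β_A.
u' = (0.733 − 0.815) / (1 − (0.815)(0.733)) = -0.0820/0.4026 = -0.2037.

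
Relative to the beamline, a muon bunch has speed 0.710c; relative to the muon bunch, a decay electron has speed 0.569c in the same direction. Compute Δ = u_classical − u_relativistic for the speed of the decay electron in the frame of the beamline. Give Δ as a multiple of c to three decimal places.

Galilean: u_cl = 0.569 + 0.710 = 1.2790.
Relativistic: u_rel = (0.569 + 0.710) / (1 + 0.569·0.710) = 1.2790/1.4040 = 0.9110.
Δ = 1.2790 − 0.9110 = 0.3680.
(The classical prediction exceeds c; the relativistic result does not.)

Δ = 0.368c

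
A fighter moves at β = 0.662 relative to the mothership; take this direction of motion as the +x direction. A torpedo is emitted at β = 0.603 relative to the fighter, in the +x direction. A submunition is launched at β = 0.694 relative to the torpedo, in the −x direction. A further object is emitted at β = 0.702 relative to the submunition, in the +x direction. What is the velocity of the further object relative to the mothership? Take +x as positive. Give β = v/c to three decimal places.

Apply u = (u' + v)/(1 + u'v/c²) successively, working outward toward the mothership.
Start: velocity of the fighter relative to the mothership = 0.6620c.
Compose with the torpedo (u' = 0.603 in the fighter frame): u_1 = (0.603 + 0.662) / (1 + 0.603·0.662) = 1.2650/1.3992 = 0.9041.
Compose with the submunition (u' = -0.694 in the torpedo frame): u_2 = (-0.694 + 0.904) / (1 + (-0.694)·0.904) = 0.2101/0.3726 = 0.5639.
Compose with the further object (u' = 0.702 in the submunition frame): u_3 = (0.702 + 0.564) / (1 + 0.702·0.564) = 1.2659/1.3959 = 0.9069.

β = +0.907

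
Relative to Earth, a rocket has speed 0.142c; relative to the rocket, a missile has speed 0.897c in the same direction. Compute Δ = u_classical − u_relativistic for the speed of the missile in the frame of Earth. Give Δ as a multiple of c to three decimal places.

Galilean: u_cl = 0.897 + 0.142 = 1.0390.
Relativistic: u_rel = (0.897 + 0.142) / (1 + 0.897·0.142) = 1.0390/1.1274 = 0.9216.
Δ = 1.0390 − 0.9216 = 0.1174.
(The classical prediction exceeds c; the relativistic result does not.)

Δ = 0.117c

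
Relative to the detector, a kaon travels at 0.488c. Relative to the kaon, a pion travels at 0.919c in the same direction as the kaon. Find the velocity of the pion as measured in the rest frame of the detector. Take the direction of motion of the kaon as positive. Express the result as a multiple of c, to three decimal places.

With v = 0.488 and u' = 0.919 (in units of c),
u = (u' + v)/(1 + u'v/c²):
u = (0.919 + 0.488) / (1 + 0.919·0.488) = 1.4070/1.4485 = 0.9714

0.971c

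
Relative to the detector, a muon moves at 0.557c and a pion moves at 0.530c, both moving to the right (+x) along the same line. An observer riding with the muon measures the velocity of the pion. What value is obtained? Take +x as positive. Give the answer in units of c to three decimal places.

-0.038c

β_A = 0.557, β_B = 0.530.
Transform to A's frame with the inverse velocity-addition law: u' = (u − v)/(1 − uv/c²), taking u = β_B and v = β_A.
u' = (0.530 − 0.557) / (1 − (0.557)(0.530)) = -0.0270/0.7048 = -0.0383.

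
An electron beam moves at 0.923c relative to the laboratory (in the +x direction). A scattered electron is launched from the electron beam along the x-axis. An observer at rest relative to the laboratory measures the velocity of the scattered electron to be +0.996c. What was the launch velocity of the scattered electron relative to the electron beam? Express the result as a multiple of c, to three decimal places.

Invert the composition law: u' = (u − v)/(1 − uv/c²).
u' = (0.996 − 0.923) / (1 − (0.996)(0.923)) = 0.0730/0.0807 = 0.9047.

+0.905c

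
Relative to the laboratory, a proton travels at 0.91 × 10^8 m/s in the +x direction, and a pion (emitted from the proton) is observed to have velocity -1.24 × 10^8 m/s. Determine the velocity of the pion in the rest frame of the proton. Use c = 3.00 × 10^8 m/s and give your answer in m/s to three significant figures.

v = 0.303c, u = -0.413c.
Invert the composition law: u' = (u − v)/(1 − uv/c²).
u' = (-0.413 − 0.303) / (1 − (-0.413)(0.303)) = -0.7167/1.1254 = -0.6368.
u' = -0.6368 × 3.00 × 10^8 m/s.

-1.91 × 10^8 m/s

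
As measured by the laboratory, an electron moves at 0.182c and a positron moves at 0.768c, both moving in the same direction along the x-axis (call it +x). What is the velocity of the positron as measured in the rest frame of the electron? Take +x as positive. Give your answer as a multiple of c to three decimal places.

β_A = 0.182, β_B = 0.768.
Transform to A's frame with the inverse velocity-addition law: u' = (u − v)/(1 − uv/c²), taking u = β_B and v = β_A.
u' = (0.768 − 0.182) / (1 − (0.182)(0.768)) = 0.5860/0.8602 = 0.6812.

+0.681c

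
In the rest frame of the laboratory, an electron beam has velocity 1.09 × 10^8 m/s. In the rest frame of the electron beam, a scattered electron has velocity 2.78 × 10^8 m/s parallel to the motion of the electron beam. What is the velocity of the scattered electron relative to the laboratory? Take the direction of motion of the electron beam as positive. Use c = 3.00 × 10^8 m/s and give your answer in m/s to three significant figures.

2.90 × 10^8 m/s

In units of c (dividing by 3.00 × 10^8 m/s): v = 0.363, u' = 0.927.
u = (u' + v)/(1 + u'v/c²):
u = (0.927 + 0.363) / (1 + 0.927·0.363) = 1.2900/1.3367 = 0.9651
Converting back: u = 0.9651 × 3.00 × 10^8 m/s.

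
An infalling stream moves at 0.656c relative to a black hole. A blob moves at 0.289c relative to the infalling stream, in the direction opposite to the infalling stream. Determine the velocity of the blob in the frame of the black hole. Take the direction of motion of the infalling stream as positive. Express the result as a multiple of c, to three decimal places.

+0.453c

With v = 0.656 and u' = -0.289 (in units of c),
u = (u' + v)/(1 + u'v/c²):
u = (-0.289 + 0.656) / (1 + (-0.289)·0.656) = 0.3670/0.8104 = 0.4529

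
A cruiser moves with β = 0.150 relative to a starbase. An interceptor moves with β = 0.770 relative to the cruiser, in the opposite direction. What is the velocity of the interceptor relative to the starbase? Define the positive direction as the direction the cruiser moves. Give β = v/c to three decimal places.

With v = 0.150 and u' = -0.770 (in units of c),
u = (u' + v)/(1 + u'v/c²):
u = (-0.770 + 0.150) / (1 + (-0.770)·0.150) = -0.6200/0.8845 = -0.7010

β = -0.701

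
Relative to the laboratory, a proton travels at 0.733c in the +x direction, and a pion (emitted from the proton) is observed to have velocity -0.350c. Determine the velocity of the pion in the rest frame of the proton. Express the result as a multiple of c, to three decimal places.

-0.862c

Invert the composition law: u' = (u − v)/(1 − uv/c²).
u' = (-0.350 − 0.733) / (1 − (-0.350)(0.733)) = -1.0830/1.2566 = -0.8619.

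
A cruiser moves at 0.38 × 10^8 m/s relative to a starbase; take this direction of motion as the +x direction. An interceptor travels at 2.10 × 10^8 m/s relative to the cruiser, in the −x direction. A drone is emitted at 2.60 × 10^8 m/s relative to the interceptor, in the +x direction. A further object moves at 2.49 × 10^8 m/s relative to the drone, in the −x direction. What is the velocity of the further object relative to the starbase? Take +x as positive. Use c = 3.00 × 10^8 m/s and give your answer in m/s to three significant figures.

Apply u = (u' + v)/(1 + u'v/c²) successively, working outward toward the starbase.
(Dividing each given speed by c = 3.00 × 10^8 m/s to work in units of c.)
Start: velocity of the cruiser relative to the starbase = 0.1267c.
Compose with the interceptor (u' = -0.700 in the cruiser frame): u_1 = (-0.700 + 0.127) / (1 + (-0.700)·0.127) = -0.5733/0.9113 = -0.6291.
Compose with the drone (u' = 0.867 in the interceptor frame): u_2 = (0.867 + (-0.629)) / (1 + 0.867·(-0.629)) = 0.2376/0.4548 = 0.5224.
Compose with the further object (u' = -0.830 in the drone frame): u_3 = (-0.830 + 0.522) / (1 + (-0.830)·0.522) = -0.3076/0.5664 = -0.5431.
So u = -0.5431 × 3.00 × 10^8 m/s.

-1.63 × 10^8 m/s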